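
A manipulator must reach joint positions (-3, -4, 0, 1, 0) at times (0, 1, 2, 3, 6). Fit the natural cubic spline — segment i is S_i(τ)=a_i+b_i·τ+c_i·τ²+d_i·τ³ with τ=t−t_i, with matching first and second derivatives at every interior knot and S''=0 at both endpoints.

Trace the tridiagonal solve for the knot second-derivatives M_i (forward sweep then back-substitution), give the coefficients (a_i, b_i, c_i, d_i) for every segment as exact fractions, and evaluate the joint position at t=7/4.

  seg 0: a=-3 b=-881/348 c=0 d=533/348
  seg 1: a=-4 b=359/174 c=533/116 d=-925/348
  seg 2: a=0 b=1141/348 c=-98/29 d=383/348
  seg 3: a=1 b=-31/174 c=-9/116 d=1/116
S(7/4) = -7345/7424

Δ: Δ0=-1, Δ1=4, Δ2=1, Δ3=-1/3
row 1: diag=4, rhs=30; c'=1/4, d'=15/2
row 2: denom=4−1·1/4=15/4; d'=(-18−1·15/2)/(15/4)=-34/5
row 3: denom=8−1·4/15=116/15; d'=(-8−1·-34/5)/(116/15)=-9/58
back: M3=-9/58
back: M2=-34/5−4/15·-9/58=-196/29
back: M1=15/2−1/4·-196/29=533/58
M: M0=0, M1=533/58, M2=-196/29, M3=-9/58, M4=0
seg 0: a=-3, c=M0/2=0, d=(M1−M0)/(6·1)=533/348, b=Δ0−h0·(2M0+M1)/6=-881/348
seg 1: a=-4, c=M1/2=533/116, d=(M2−M1)/(6·1)=-925/348, b=Δ1−h1·(2M1+M2)/6=359/174
seg 2: a=0, c=M2/2=-98/29, d=(M3−M2)/(6·1)=383/348, b=Δ2−h2·(2M2+M3)/6=1141/348
seg 3: a=1, c=M3/2=-9/116, d=(M4−M3)/(6·3)=1/116, b=Δ3−h3·(2M3+M4)/6=-31/174
t_q=7/4 → seg 1, τ=3/4; S=-4+359/174·τ+533/116·τ²+-925/348·τ³=-7345/7424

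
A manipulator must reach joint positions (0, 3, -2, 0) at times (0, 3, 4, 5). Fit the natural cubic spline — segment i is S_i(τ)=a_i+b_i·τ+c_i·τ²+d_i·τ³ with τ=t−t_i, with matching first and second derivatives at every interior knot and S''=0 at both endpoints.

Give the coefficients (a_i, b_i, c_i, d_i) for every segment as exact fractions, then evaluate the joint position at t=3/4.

  seg 0: a=0 b=4 c=0 d=-1/3
  seg 1: a=3 b=-5 c=-3 d=3
  seg 2: a=-2 b=-2 c=6 d=-2
S(3/4) = 183/64

Δ: Δ0=1, Δ1=-5, Δ2=2
row 1: diag=8, rhs=-36; c'=1/8, d'=-9/2
row 2: denom=4−1·1/8=31/8; d'=(42−1·-9/2)/(31/8)=12
back: M2=12
back: M1=-9/2−1/8·12=-6
M: M0=0, M1=-6, M2=12, M3=0
seg 0: a=0, c=M0/2=0, d=(M1−M0)/(6·3)=-1/3, b=Δ0−h0·(2M0+M1)/6=4
seg 1: a=3, c=M1/2=-3, d=(M2−M1)/(6·1)=3, b=Δ1−h1·(2M1+M2)/6=-5
seg 2: a=-2, c=M2/2=6, d=(M3−M2)/(6·1)=-2, b=Δ2−h2·(2M2+M3)/6=-2
t_q=3/4 → seg 0, τ=3/4; S=0+4·τ+0·τ²+-1/3·τ³=183/64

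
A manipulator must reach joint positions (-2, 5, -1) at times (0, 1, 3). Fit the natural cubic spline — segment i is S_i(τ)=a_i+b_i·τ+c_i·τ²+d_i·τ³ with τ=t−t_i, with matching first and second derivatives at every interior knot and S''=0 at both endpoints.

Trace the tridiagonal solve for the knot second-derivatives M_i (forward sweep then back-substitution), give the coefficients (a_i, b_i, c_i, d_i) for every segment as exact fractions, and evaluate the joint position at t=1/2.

Δ: Δ0=7, Δ1=-3
row 1: diag=6, rhs=-60; c'=1/3, d'=-10
back: M1=-10
M: M0=0, M1=-10, M2=0
seg 0: a=-2, c=M0/2=0, d=(M1−M0)/(6·1)=-5/3, b=Δ0−h0·(2M0+M1)/6=26/3
seg 1: a=5, c=M1/2=-5, d=(M2−M1)/(6·2)=5/6, b=Δ1−h1·(2M1+M2)/6=11/3
t_q=1/2 → seg 0, τ=1/2; S=-2+26/3·τ+0·τ²+-5/3·τ³=17/8

  seg 0: a=-2 b=26/3 c=0 d=-5/3
  seg 1: a=5 b=11/3 c=-5 d=5/6
S(1/2) = 17/8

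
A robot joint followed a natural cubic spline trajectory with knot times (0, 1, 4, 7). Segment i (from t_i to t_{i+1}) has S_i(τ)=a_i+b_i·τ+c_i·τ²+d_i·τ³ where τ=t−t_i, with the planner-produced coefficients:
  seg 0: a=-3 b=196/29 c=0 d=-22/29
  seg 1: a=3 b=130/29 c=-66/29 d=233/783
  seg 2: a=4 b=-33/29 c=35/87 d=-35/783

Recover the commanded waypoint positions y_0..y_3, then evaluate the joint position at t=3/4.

y_0 = S_0(0) = a_0 = -3
y_1 = S_1(0) = a_1 = 3
y_2 = S_2(0) = a_2 = 4
y_3 = S_2(3) = 3
t_q=3/4 is in segment 0 (τ=3/4); S_0(τ)=1623/928

y_0=-3 y_1=3 y_2=4 y_3=3
S(3/4) = 1623/928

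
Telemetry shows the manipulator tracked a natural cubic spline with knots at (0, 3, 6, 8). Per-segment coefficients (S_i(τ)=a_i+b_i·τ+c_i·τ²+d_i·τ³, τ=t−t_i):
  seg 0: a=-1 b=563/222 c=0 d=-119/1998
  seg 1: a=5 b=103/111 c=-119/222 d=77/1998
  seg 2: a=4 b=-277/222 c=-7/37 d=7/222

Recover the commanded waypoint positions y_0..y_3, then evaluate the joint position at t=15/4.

y_0=-1 y_1=5 y_2=4 y_3=1
S(15/4) = 25625/4736

y_0 = S_0(0) = a_0 = -1
y_1 = S_1(0) = a_1 = 5
y_2 = S_2(0) = a_2 = 4
y_3 = S_2(2) = 1
t_q=15/4 is in segment 1 (τ=3/4); S_1(τ)=25625/4736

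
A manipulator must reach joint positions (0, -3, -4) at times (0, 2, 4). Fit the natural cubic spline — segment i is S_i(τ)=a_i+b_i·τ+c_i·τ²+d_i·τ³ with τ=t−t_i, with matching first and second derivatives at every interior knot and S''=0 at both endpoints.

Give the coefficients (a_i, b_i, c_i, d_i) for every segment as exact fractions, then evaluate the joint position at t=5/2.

Δ: Δ0=-3/2, Δ1=-1/2
row 1: diag=8, rhs=6; c'=1/4, d'=3/4
back: M1=3/4
M: M0=0, M1=3/4, M2=0
seg 0: a=0, c=M0/2=0, d=(M1−M0)/(6·2)=1/16, b=Δ0−h0·(2M0+M1)/6=-7/4
seg 1: a=-3, c=M1/2=3/8, d=(M2−M1)/(6·2)=-1/16, b=Δ1−h1·(2M1+M2)/6=-1
t_q=5/2 → seg 1, τ=1/2; S=-3+-1·τ+3/8·τ²+-1/16·τ³=-437/128

  seg 0: a=0 b=-7/4 c=0 d=1/16
  seg 1: a=-3 b=-1 c=3/8 d=-1/16
S(5/2) = -437/128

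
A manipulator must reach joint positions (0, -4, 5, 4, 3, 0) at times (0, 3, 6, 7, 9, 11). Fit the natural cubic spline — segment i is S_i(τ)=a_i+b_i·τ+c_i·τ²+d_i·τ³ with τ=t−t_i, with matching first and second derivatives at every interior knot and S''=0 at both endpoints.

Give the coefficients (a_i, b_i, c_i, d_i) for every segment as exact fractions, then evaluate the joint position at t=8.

  seg 0: a=0 b=-5543/1866 c=0 d=3055/16794
  seg 1: a=-4 b=1811/933 c=3055/1866 d=-7189/16794
  seg 2: a=5 b=385/1866 c=-689/311 d=1883/1866
  seg 3: a=4 b=-1117/933 c=505/622 d=-1729/7464
  seg 4: a=3 b=-1361/1866 c=-719/1244 d=719/7464
S(8) = 8417/2488

Δ: Δ0=-4/3, Δ1=3, Δ2=-1, Δ3=-1/2, Δ4=-3/2
row 1: diag=12, rhs=26; c'=1/4, d'=13/6
row 2: denom=8−3·1/4=29/4; d'=(-24−3·13/6)/(29/4)=-122/29
row 3: denom=6−1·4/29=170/29; d'=(3−1·-122/29)/(170/29)=209/170
row 4: denom=8−2·29/85=622/85; d'=(-6−2·209/170)/(622/85)=-719/622
back: M4=-719/622
back: M3=209/170−29/85·-719/622=505/311
back: M2=-122/29−4/29·505/311=-1378/311
back: M1=13/6−1/4·-1378/311=3055/933
M: M0=0, M1=3055/933, M2=-1378/311, M3=505/311, M4=-719/622, M5=0
seg 0: a=0, c=M0/2=0, d=(M1−M0)/(6·3)=3055/16794, b=Δ0−h0·(2M0+M1)/6=-5543/1866
seg 1: a=-4, c=M1/2=3055/1866, d=(M2−M1)/(6·3)=-7189/16794, b=Δ1−h1·(2M1+M2)/6=1811/933
seg 2: a=5, c=M2/2=-689/311, d=(M3−M2)/(6·1)=1883/1866, b=Δ2−h2·(2M2+M3)/6=385/1866
seg 3: a=4, c=M3/2=505/622, d=(M4−M3)/(6·2)=-1729/7464, b=Δ3−h3·(2M3+M4)/6=-1117/933
seg 4: a=3, c=M4/2=-719/1244, d=(M5−M4)/(6·2)=719/7464, b=Δ4−h4·(2M4+M5)/6=-1361/1866
t_q=8 → seg 3, τ=1; S=4+-1117/933·τ+505/622·τ²+-1729/7464·τ³=8417/2488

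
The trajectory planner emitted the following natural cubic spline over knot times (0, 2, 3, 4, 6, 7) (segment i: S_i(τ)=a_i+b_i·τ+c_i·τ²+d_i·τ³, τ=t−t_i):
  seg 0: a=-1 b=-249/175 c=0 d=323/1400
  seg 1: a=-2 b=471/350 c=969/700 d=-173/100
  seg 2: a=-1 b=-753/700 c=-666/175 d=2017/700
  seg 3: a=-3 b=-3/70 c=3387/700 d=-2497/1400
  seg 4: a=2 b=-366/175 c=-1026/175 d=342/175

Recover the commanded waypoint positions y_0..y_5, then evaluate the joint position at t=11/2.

y_0=-1 y_1=-2 y_2=-1 y_3=-3 y_4=2 y_5=-4
S(11/2) = 20193/11200

y_0 = S_0(0) = a_0 = -1
y_1 = S_1(0) = a_1 = -2
y_2 = S_2(0) = a_2 = -1
y_3 = S_3(0) = a_3 = -3
y_4 = S_4(0) = a_4 = 2
y_5 = S_4(1) = -4
t_q=11/2 is in segment 3 (τ=3/2); S_3(τ)=20193/11200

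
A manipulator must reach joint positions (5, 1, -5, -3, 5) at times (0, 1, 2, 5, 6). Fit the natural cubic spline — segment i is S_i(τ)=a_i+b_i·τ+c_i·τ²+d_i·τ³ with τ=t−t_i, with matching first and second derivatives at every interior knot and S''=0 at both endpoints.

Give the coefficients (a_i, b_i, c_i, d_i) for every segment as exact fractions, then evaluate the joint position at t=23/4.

  seg 0: a=5 b=-10/3 c=0 d=-2/3
  seg 1: a=1 b=-16/3 c=-2 d=4/3
  seg 2: a=-5 b=-16/3 c=2 d=0
  seg 3: a=-3 b=20/3 c=2 d=-2/3
S(23/4) = 91/32

Δ: Δ0=-4, Δ1=-6, Δ2=2/3, Δ3=8
row 1: diag=4, rhs=-12; c'=1/4, d'=-3
row 2: denom=8−1·1/4=31/4; d'=(40−1·-3)/(31/4)=172/31
row 3: denom=8−3·12/31=212/31; d'=(44−3·172/31)/(212/31)=4
back: M3=4
back: M2=172/31−12/31·4=4
back: M1=-3−1/4·4=-4
M: M0=0, M1=-4, M2=4, M3=4, M4=0
seg 0: a=5, c=M0/2=0, d=(M1−M0)/(6·1)=-2/3, b=Δ0−h0·(2M0+M1)/6=-10/3
seg 1: a=1, c=M1/2=-2, d=(M2−M1)/(6·1)=4/3, b=Δ1−h1·(2M1+M2)/6=-16/3
seg 2: a=-5, c=M2/2=2, d=(M3−M2)/(6·3)=0, b=Δ2−h2·(2M2+M3)/6=-16/3
seg 3: a=-3, c=M3/2=2, d=(M4−M3)/(6·1)=-2/3, b=Δ3−h3·(2M3+M4)/6=20/3
t_q=23/4 → seg 3, τ=3/4; S=-3+20/3·τ+2·τ²+-2/3·τ³=91/32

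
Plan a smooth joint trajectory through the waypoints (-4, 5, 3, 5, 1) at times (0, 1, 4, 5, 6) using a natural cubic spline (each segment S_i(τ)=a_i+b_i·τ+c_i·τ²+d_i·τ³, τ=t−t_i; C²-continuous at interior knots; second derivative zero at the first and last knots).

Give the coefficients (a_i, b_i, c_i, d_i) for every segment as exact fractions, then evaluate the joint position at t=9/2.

  seg 0: a=-4 b=6773/636 c=0 d=-1049/636
  seg 1: a=5 b=1813/318 c=-1049/212 d=599/636
  seg 2: a=3 b=917/636 c=187/53 d=-1889/636
  seg 3: a=5 b=-131/318 c=-1141/212 d=1141/636
S(9/2) = 7177/1696

Δ: Δ0=9, Δ1=-2/3, Δ2=2, Δ3=-4
row 1: diag=8, rhs=-58; c'=3/8, d'=-29/4
row 2: denom=8−3·3/8=55/8; d'=(16−3·-29/4)/(55/8)=302/55
row 3: denom=4−1·8/55=212/55; d'=(-36−1·302/55)/(212/55)=-1141/106
back: M3=-1141/106
back: M2=302/55−8/55·-1141/106=374/53
back: M1=-29/4−3/8·374/53=-1049/106
M: M0=0, M1=-1049/106, M2=374/53, M3=-1141/106, M4=0
seg 0: a=-4, c=M0/2=0, d=(M1−M0)/(6·1)=-1049/636, b=Δ0−h0·(2M0+M1)/6=6773/636
seg 1: a=5, c=M1/2=-1049/212, d=(M2−M1)/(6·3)=599/636, b=Δ1−h1·(2M1+M2)/6=1813/318
seg 2: a=3, c=M2/2=187/53, d=(M3−M2)/(6·1)=-1889/636, b=Δ2−h2·(2M2+M3)/6=917/636
seg 3: a=5, c=M3/2=-1141/212, d=(M4−M3)/(6·1)=1141/636, b=Δ3−h3·(2M3+M4)/6=-131/318
t_q=9/2 → seg 2, τ=1/2; S=3+917/636·τ+187/53·τ²+-1889/636·τ³=7177/1696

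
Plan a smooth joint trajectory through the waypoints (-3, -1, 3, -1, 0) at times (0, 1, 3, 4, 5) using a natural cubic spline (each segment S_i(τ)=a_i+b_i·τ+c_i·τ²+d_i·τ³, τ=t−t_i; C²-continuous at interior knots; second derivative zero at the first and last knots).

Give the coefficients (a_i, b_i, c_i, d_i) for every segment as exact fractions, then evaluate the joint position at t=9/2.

  seg 0: a=-3 b=93/61 c=0 d=29/61
  seg 1: a=-1 b=180/61 c=87/61 d=-58/61
  seg 2: a=3 b=-168/61 c=-261/61 d=185/61
  seg 3: a=-1 b=-135/61 c=294/61 d=-98/61
S(9/2) = -269/244

Δ: Δ0=2, Δ1=2, Δ2=-4, Δ3=1
row 1: diag=6, rhs=0; c'=1/3, d'=0
row 2: denom=6−2·1/3=16/3; d'=(-36−2·0)/(16/3)=-27/4
row 3: denom=4−1·3/16=61/16; d'=(30−1·-27/4)/(61/16)=588/61
back: M3=588/61
back: M2=-27/4−3/16·588/61=-522/61
back: M1=0−1/3·-522/61=174/61
M: M0=0, M1=174/61, M2=-522/61, M3=588/61, M4=0
seg 0: a=-3, c=M0/2=0, d=(M1−M0)/(6·1)=29/61, b=Δ0−h0·(2M0+M1)/6=93/61
seg 1: a=-1, c=M1/2=87/61, d=(M2−M1)/(6·2)=-58/61, b=Δ1−h1·(2M1+M2)/6=180/61
seg 2: a=3, c=M2/2=-261/61, d=(M3−M2)/(6·1)=185/61, b=Δ2−h2·(2M2+M3)/6=-168/61
seg 3: a=-1, c=M3/2=294/61, d=(M4−M3)/(6·1)=-98/61, b=Δ3−h3·(2M3+M4)/6=-135/61
t_q=9/2 → seg 3, τ=1/2; S=-1+-135/61·τ+294/61·τ²+-98/61·τ³=-269/244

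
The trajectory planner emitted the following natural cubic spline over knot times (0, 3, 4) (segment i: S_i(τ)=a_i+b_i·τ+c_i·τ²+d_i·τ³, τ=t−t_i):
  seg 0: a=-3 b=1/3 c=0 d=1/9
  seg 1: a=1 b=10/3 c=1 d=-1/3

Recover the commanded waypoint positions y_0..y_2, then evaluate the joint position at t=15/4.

y_0=-3 y_1=1 y_2=5
S(15/4) = 251/64

y_0 = S_0(0) = a_0 = -3
y_1 = S_1(0) = a_1 = 1
y_2 = S_1(1) = 5
t_q=15/4 is in segment 1 (τ=3/4); S_1(τ)=251/64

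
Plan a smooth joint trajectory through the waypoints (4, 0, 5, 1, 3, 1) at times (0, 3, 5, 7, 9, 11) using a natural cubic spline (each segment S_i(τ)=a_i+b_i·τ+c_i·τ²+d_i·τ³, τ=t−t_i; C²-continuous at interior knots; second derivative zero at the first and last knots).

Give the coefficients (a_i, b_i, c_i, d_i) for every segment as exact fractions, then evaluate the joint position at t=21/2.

  seg 0: a=4 b=-9571/3180 c=0 d=1777/9540
  seg 1: a=0 b=3211/1590 c=1777/1060 d=-4567/6360
  seg 2: a=5 b=86/795 c=-279/106 d=2509/3180
  seg 3: a=1 b=-757/795 c=557/265 d=-179/318
  seg 4: a=3 b=557/795 c=-338/265 d=169/795
S(21/2) = 805/424

Δ: Δ0=-4/3, Δ1=5/2, Δ2=-2, Δ3=1, Δ4=-1
row 1: diag=10, rhs=23; c'=1/5, d'=23/10
row 2: denom=8−2·1/5=38/5; d'=(-27−2·23/10)/(38/5)=-79/19
row 3: denom=8−2·5/19=142/19; d'=(18−2·-79/19)/(142/19)=250/71
row 4: denom=8−2·19/71=530/71; d'=(-12−2·250/71)/(530/71)=-676/265
back: M4=-676/265
back: M3=250/71−19/71·-676/265=1114/265
back: M2=-79/19−5/19·1114/265=-279/53
back: M1=23/10−1/5·-279/53=1777/530
M: M0=0, M1=1777/530, M2=-279/53, M3=1114/265, M4=-676/265, M5=0
seg 0: a=4, c=M0/2=0, d=(M1−M0)/(6·3)=1777/9540, b=Δ0−h0·(2M0+M1)/6=-9571/3180
seg 1: a=0, c=M1/2=1777/1060, d=(M2−M1)/(6·2)=-4567/6360, b=Δ1−h1·(2M1+M2)/6=3211/1590
seg 2: a=5, c=M2/2=-279/106, d=(M3−M2)/(6·2)=2509/3180, b=Δ2−h2·(2M2+M3)/6=86/795
seg 3: a=1, c=M3/2=557/265, d=(M4−M3)/(6·2)=-179/318, b=Δ3−h3·(2M3+M4)/6=-757/795
seg 4: a=3, c=M4/2=-338/265, d=(M5−M4)/(6·2)=169/795, b=Δ4−h4·(2M4+M5)/6=557/795
t_q=21/2 → seg 4, τ=3/2; S=3+557/795·τ+-338/265·τ²+169/795·τ³=805/424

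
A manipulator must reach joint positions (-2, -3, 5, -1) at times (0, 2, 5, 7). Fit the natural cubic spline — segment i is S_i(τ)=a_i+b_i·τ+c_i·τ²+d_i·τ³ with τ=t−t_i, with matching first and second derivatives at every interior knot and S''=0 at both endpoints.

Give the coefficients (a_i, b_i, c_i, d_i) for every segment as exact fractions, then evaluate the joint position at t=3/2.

  seg 0: a=-2 b=-857/546 c=0 d=73/273
  seg 1: a=-3 b=895/546 c=146/91 d=-53/126
  seg 2: a=5 b=-25/273 c=-397/182 d=397/1092
S(3/2) = -359/104

Δ: Δ0=-1/2, Δ1=8/3, Δ2=-3
row 1: diag=10, rhs=19; c'=3/10, d'=19/10
row 2: denom=10−3·3/10=91/10; d'=(-34−3·19/10)/(91/10)=-397/91
back: M2=-397/91
back: M1=19/10−3/10·-397/91=292/91
M: M0=0, M1=292/91, M2=-397/91, M3=0
seg 0: a=-2, c=M0/2=0, d=(M1−M0)/(6·2)=73/273, b=Δ0−h0·(2M0+M1)/6=-857/546
seg 1: a=-3, c=M1/2=146/91, d=(M2−M1)/(6·3)=-53/126, b=Δ1−h1·(2M1+M2)/6=895/546
seg 2: a=5, c=M2/2=-397/182, d=(M3−M2)/(6·2)=397/1092, b=Δ2−h2·(2M2+M3)/6=-25/273
t_q=3/2 → seg 0, τ=3/2; S=-2+-857/546·τ+0·τ²+73/273·τ³=-359/104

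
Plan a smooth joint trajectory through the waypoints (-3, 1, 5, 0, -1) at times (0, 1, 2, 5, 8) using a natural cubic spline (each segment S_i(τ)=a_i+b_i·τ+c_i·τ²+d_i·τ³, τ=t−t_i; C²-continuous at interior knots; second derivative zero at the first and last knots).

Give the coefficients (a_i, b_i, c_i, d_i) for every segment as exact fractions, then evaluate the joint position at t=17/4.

Δ: Δ0=4, Δ1=4, Δ2=-5/3, Δ3=-1/3
row 1: diag=4, rhs=0; c'=1/4, d'=0
row 2: denom=8−1·1/4=31/4; d'=(-34−1·0)/(31/4)=-136/31
row 3: denom=12−3·12/31=336/31; d'=(8−3·-136/31)/(336/31)=41/21
back: M3=41/21
back: M2=-136/31−12/31·41/21=-36/7
back: M1=0−1/4·-36/7=9/7
M: M0=0, M1=9/7, M2=-36/7, M3=41/21, M4=0
seg 0: a=-3, c=M0/2=0, d=(M1−M0)/(6·1)=3/14, b=Δ0−h0·(2M0+M1)/6=53/14
seg 1: a=1, c=M1/2=9/14, d=(M2−M1)/(6·1)=-15/14, b=Δ1−h1·(2M1+M2)/6=31/7
seg 2: a=5, c=M2/2=-18/7, d=(M3−M2)/(6·3)=149/378, b=Δ2−h2·(2M2+M3)/6=5/2
seg 3: a=0, c=M3/2=41/42, d=(M4−M3)/(6·3)=-41/378, b=Δ3−h3·(2M3+M4)/6=-16/7
t_q=17/4 → seg 2, τ=9/4; S=5+5/2·τ+-18/7·τ²+149/378·τ³=1879/896

  seg 0: a=-3 b=53/14 c=0 d=3/14
  seg 1: a=1 b=31/7 c=9/14 d=-15/14
  seg 2: a=5 b=5/2 c=-18/7 d=149/378
  seg 3: a=0 b=-16/7 c=41/42 d=-41/378
S(17/4) = 1879/896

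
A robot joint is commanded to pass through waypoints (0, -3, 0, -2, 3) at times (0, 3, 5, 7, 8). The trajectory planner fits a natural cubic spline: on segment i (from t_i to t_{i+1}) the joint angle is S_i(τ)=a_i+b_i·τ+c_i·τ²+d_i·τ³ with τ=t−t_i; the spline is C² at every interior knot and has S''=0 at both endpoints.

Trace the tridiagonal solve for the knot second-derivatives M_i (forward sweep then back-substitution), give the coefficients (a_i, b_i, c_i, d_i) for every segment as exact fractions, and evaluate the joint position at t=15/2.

  seg 0: a=0 b=-227/104 c=0 d=41/312
  seg 1: a=-3 b=71/52 c=123/104 d=-29/52
  seg 2: a=0 b=-31/52 c=-225/104 d=51/52
  seg 3: a=-2 b=131/52 c=387/104 d=-129/104
S(15/2) = 29/832

Δ: Δ0=-1, Δ1=3/2, Δ2=-1, Δ3=5
row 1: diag=10, rhs=15; c'=1/5, d'=3/2
row 2: denom=8−2·1/5=38/5; d'=(-15−2·3/2)/(38/5)=-45/19
row 3: denom=6−2·5/19=104/19; d'=(36−2·-45/19)/(104/19)=387/52
back: M3=387/52
back: M2=-45/19−5/19·387/52=-225/52
back: M1=3/2−1/5·-225/52=123/52
M: M0=0, M1=123/52, M2=-225/52, M3=387/52, M4=0
seg 0: a=0, c=M0/2=0, d=(M1−M0)/(6·3)=41/312, b=Δ0−h0·(2M0+M1)/6=-227/104
seg 1: a=-3, c=M1/2=123/104, d=(M2−M1)/(6·2)=-29/52, b=Δ1−h1·(2M1+M2)/6=71/52
seg 2: a=0, c=M2/2=-225/104, d=(M3−M2)/(6·2)=51/52, b=Δ2−h2·(2M2+M3)/6=-31/52
seg 3: a=-2, c=M3/2=387/104, d=(M4−M3)/(6·1)=-129/104, b=Δ3−h3·(2M3+M4)/6=131/52
t_q=15/2 → seg 3, τ=1/2; S=-2+131/52·τ+387/104·τ²+-129/104·τ³=29/832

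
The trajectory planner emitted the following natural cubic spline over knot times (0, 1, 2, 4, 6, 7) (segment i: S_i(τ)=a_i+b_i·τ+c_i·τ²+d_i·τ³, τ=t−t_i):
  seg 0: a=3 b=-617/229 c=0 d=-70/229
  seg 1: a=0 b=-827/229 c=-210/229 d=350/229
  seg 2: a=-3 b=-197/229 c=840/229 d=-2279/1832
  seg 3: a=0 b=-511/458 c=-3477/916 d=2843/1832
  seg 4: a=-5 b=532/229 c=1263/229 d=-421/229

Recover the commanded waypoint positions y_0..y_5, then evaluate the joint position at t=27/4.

y_0 = S_0(0) = a_0 = 3
y_1 = S_1(0) = a_1 = 0
y_2 = S_2(0) = a_2 = -3
y_3 = S_3(0) = a_3 = 0
y_4 = S_4(0) = a_4 = -5
y_5 = S_4(1) = 1
t_q=27/4 is in segment 4 (τ=3/4); S_4(τ)=-13643/14656

y_0=3 y_1=0 y_2=-3 y_3=0 y_4=-5 y_5=1
S(27/4) = -13643/14656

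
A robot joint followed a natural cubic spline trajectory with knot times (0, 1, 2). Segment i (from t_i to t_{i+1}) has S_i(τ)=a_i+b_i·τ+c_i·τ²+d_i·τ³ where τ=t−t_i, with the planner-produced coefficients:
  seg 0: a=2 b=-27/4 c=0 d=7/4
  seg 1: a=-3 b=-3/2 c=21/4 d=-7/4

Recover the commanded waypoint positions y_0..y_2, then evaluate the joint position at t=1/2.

y_0 = S_0(0) = a_0 = 2
y_1 = S_1(0) = a_1 = -3
y_2 = S_1(1) = -1
t_q=1/2 is in segment 0 (τ=1/2); S_0(τ)=-37/32

y_0=2 y_1=-3 y_2=-1
S(1/2) = -37/32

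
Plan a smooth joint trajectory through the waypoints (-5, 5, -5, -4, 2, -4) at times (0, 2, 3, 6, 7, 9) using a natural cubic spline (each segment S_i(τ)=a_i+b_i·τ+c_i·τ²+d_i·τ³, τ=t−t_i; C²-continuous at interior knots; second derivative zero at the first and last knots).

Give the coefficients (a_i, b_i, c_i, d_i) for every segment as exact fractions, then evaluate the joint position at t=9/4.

Δ: Δ0=5, Δ1=-10, Δ2=1/3, Δ3=6, Δ4=-3
row 1: diag=6, rhs=-90; c'=1/6, d'=-15
row 2: denom=8−1·1/6=47/6; d'=(62−1·-15)/(47/6)=462/47
row 3: denom=8−3·18/47=322/47; d'=(34−3·462/47)/(322/47)=106/161
row 4: denom=6−1·47/322=1885/322; d'=(-54−1·106/161)/(1885/322)=-3520/377
back: M4=-3520/377
back: M3=106/161−47/322·-3520/377=762/377
back: M2=462/47−18/47·762/377=3414/377
back: M1=-15−1/6·3414/377=-6224/377
M: M0=0, M1=-6224/377, M2=3414/377, M3=762/377, M4=-3520/377, M5=0
seg 0: a=-5, c=M0/2=0, d=(M1−M0)/(6·2)=-1556/1131, b=Δ0−h0·(2M0+M1)/6=11879/1131
seg 1: a=5, c=M1/2=-3112/377, d=(M2−M1)/(6·1)=4819/1131, b=Δ1−h1·(2M1+M2)/6=-6793/1131
seg 2: a=-5, c=M2/2=1707/377, d=(M3−M2)/(6·3)=-34/87, b=Δ2−h2·(2M2+M3)/6=-11008/1131
seg 3: a=-4, c=M3/2=381/377, d=(M4−M3)/(6·1)=-2141/1131, b=Δ3−h3·(2M3+M4)/6=7784/1131
seg 4: a=2, c=M4/2=-1760/377, d=(M5−M4)/(6·2)=880/1131, b=Δ4−h4·(2M4+M5)/6=3647/1131
t_q=9/4 → seg 1, τ=1/4; S=5+-6793/1131·τ+-3112/377·τ²+4819/1131·τ³=73569/24128

  seg 0: a=-5 b=11879/1131 c=0 d=-1556/1131
  seg 1: a=5 b=-6793/1131 c=-3112/377 d=4819/1131
  seg 2: a=-5 b=-11008/1131 c=1707/377 d=-34/87
  seg 3: a=-4 b=7784/1131 c=381/377 d=-2141/1131
  seg 4: a=2 b=3647/1131 c=-1760/377 d=880/1131
S(9/4) = 73569/24128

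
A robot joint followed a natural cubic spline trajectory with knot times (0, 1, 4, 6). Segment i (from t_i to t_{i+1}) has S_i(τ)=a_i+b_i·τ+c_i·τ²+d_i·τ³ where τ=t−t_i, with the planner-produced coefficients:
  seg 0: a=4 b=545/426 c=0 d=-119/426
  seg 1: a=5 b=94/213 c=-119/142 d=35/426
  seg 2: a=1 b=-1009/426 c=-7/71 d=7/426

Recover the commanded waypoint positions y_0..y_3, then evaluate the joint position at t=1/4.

y_0 = S_0(0) = a_0 = 4
y_1 = S_1(0) = a_1 = 5
y_2 = S_2(0) = a_2 = 1
y_3 = S_2(2) = -4
t_q=1/4 is in segment 0 (τ=1/4); S_0(τ)=39219/9088

y_0=4 y_1=5 y_2=1 y_3=-4
S(1/4) = 39219/9088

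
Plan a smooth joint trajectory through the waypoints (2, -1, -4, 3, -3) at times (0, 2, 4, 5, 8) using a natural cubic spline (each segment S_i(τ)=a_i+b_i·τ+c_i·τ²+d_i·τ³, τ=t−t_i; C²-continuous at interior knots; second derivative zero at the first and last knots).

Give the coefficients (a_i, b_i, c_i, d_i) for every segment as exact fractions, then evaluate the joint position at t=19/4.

  seg 0: a=2 b=-26/43 c=0 d=-77/344
  seg 1: a=-1 b=-283/86 c=-231/172 d=385/344
  seg 2: a=-4 b=205/43 c=231/43 d=-135/43
  seg 3: a=3 b=262/43 c=-174/43 d=58/129
S(19/4) = 3503/2752

Δ: Δ0=-3/2, Δ1=-3/2, Δ2=7, Δ3=-2
row 1: diag=8, rhs=0; c'=1/4, d'=0
row 2: denom=6−2·1/4=11/2; d'=(51−2·0)/(11/2)=102/11
row 3: denom=8−1·2/11=86/11; d'=(-54−1·102/11)/(86/11)=-348/43
back: M3=-348/43
back: M2=102/11−2/11·-348/43=462/43
back: M1=0−1/4·462/43=-231/86
M: M0=0, M1=-231/86, M2=462/43, M3=-348/43, M4=0
seg 0: a=2, c=M0/2=0, d=(M1−M0)/(6·2)=-77/344, b=Δ0−h0·(2M0+M1)/6=-26/43
seg 1: a=-1, c=M1/2=-231/172, d=(M2−M1)/(6·2)=385/344, b=Δ1−h1·(2M1+M2)/6=-283/86
seg 2: a=-4, c=M2/2=231/43, d=(M3−M2)/(6·1)=-135/43, b=Δ2−h2·(2M2+M3)/6=205/43
seg 3: a=3, c=M3/2=-174/43, d=(M4−M3)/(6·3)=58/129, b=Δ3−h3·(2M3+M4)/6=262/43
t_q=19/4 → seg 2, τ=3/4; S=-4+205/43·τ+231/43·τ²+-135/43·τ³=3503/2752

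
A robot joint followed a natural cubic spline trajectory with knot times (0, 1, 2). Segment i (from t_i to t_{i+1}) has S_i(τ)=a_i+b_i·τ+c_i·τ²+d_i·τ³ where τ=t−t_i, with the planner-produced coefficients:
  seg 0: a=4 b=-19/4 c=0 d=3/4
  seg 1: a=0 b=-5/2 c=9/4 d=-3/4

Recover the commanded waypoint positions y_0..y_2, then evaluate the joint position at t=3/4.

y_0 = S_0(0) = a_0 = 4
y_1 = S_1(0) = a_1 = 0
y_2 = S_1(1) = -1
t_q=3/4 is in segment 0 (τ=3/4); S_0(τ)=193/256

y_0=4 y_1=0 y_2=-1
S(3/4) = 193/256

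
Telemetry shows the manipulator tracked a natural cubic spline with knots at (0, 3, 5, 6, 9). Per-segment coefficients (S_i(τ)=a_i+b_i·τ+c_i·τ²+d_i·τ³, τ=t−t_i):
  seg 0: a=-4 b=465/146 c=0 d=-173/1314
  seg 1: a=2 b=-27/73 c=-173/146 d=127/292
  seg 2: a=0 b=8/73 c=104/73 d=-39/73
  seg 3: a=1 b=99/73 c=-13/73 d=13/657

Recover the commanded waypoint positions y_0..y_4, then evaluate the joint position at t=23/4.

y_0=-4 y_1=2 y_2=0 y_3=1 y_4=4
S(23/4) = 3075/4672

y_0 = S_0(0) = a_0 = -4
y_1 = S_1(0) = a_1 = 2
y_2 = S_2(0) = a_2 = 0
y_3 = S_3(0) = a_3 = 1
y_4 = S_3(3) = 4
t_q=23/4 is in segment 2 (τ=3/4); S_2(τ)=3075/4672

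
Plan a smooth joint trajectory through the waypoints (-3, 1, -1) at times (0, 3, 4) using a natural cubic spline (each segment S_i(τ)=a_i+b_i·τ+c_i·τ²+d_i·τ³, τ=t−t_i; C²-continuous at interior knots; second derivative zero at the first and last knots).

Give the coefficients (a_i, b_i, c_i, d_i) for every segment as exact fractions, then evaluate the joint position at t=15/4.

Δ: Δ0=4/3, Δ1=-2
row 1: diag=8, rhs=-20; c'=1/8, d'=-5/2
back: M1=-5/2
M: M0=0, M1=-5/2, M2=0
seg 0: a=-3, c=M0/2=0, d=(M1−M0)/(6·3)=-5/36, b=Δ0−h0·(2M0+M1)/6=31/12
seg 1: a=1, c=M1/2=-5/4, d=(M2−M1)/(6·1)=5/12, b=Δ1−h1·(2M1+M2)/6=-7/6
t_q=15/4 → seg 1, τ=3/4; S=1+-7/6·τ+-5/4·τ²+5/12·τ³=-103/256

  seg 0: a=-3 b=31/12 c=0 d=-5/36
  seg 1: a=1 b=-7/6 c=-5/4 d=5/12
S(15/4) = -103/256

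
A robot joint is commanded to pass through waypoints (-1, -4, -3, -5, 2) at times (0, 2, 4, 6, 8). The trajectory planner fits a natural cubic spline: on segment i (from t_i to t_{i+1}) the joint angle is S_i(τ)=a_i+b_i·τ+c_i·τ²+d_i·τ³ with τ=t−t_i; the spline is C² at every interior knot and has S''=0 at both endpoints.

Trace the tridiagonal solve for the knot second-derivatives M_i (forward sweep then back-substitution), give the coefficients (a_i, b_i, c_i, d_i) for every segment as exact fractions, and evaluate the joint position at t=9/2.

  seg 0: a=-1 b=-249/112 c=0 d=81/448
  seg 1: a=-4 b=-3/56 c=243/224 d=-181/448
  seg 2: a=-3 b=-9/16 c=-75/56 d=251/448
  seg 3: a=-5 b=45/56 c=453/224 d=-151/448
S(9/2) = -12709/3584

Δ: Δ0=-3/2, Δ1=1/2, Δ2=-1, Δ3=7/2
row 1: diag=8, rhs=12; c'=1/4, d'=3/2
row 2: denom=8−2·1/4=15/2; d'=(-9−2·3/2)/(15/2)=-8/5
row 3: denom=8−2·4/15=112/15; d'=(27−2·-8/5)/(112/15)=453/112
back: M3=453/112
back: M2=-8/5−4/15·453/112=-75/28
back: M1=3/2−1/4·-75/28=243/112
M: M0=0, M1=243/112, M2=-75/28, M3=453/112, M4=0
seg 0: a=-1, c=M0/2=0, d=(M1−M0)/(6·2)=81/448, b=Δ0−h0·(2M0+M1)/6=-249/112
seg 1: a=-4, c=M1/2=243/224, d=(M2−M1)/(6·2)=-181/448, b=Δ1−h1·(2M1+M2)/6=-3/56
seg 2: a=-3, c=M2/2=-75/56, d=(M3−M2)/(6·2)=251/448, b=Δ2−h2·(2M2+M3)/6=-9/16
seg 3: a=-5, c=M3/2=453/224, d=(M4−M3)/(6·2)=-151/448, b=Δ3−h3·(2M3+M4)/6=45/56
t_q=9/2 → seg 2, τ=1/2; S=-3+-9/16·τ+-75/56·τ²+251/448·τ³=-12709/3584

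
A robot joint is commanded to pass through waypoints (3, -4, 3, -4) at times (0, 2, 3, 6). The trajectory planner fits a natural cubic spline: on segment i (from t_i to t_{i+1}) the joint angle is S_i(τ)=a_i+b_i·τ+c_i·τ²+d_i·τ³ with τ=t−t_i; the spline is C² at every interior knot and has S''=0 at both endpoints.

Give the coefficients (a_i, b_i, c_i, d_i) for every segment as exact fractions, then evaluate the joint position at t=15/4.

Δ: Δ0=-7/2, Δ1=7, Δ2=-7/3
row 1: diag=6, rhs=63; c'=1/6, d'=21/2
row 2: denom=8−1·1/6=47/6; d'=(-56−1·21/2)/(47/6)=-399/47
back: M2=-399/47
back: M1=21/2−1/6·-399/47=560/47
M: M0=0, M1=560/47, M2=-399/47, M3=0
seg 0: a=3, c=M0/2=0, d=(M1−M0)/(6·2)=140/141, b=Δ0−h0·(2M0+M1)/6=-2107/282
seg 1: a=-4, c=M1/2=280/47, d=(M2−M1)/(6·1)=-959/282, b=Δ1−h1·(2M1+M2)/6=1253/282
seg 2: a=3, c=M2/2=-399/94, d=(M3−M2)/(6·3)=133/282, b=Δ2−h2·(2M2+M3)/6=868/141
t_q=15/4 → seg 2, τ=3/4; S=3+868/141·τ+-399/94·τ²+133/282·τ³=32657/6016

  seg 0: a=3 b=-2107/282 c=0 d=140/141
  seg 1: a=-4 b=1253/282 c=280/47 d=-959/282
  seg 2: a=3 b=868/141 c=-399/94 d=133/282
S(15/4) = 32657/6016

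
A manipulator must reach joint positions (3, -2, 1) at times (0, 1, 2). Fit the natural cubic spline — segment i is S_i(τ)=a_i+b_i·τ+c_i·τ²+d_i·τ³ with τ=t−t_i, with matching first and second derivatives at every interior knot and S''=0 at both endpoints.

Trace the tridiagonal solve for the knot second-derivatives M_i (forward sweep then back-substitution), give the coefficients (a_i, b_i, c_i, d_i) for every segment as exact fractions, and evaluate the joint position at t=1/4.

  seg 0: a=3 b=-7 c=0 d=2
  seg 1: a=-2 b=-1 c=6 d=-2
S(1/4) = 41/32

Δ: Δ0=-5, Δ1=3
row 1: diag=4, rhs=48; c'=1/4, d'=12
back: M1=12
M: M0=0, M1=12, M2=0
seg 0: a=3, c=M0/2=0, d=(M1−M0)/(6·1)=2, b=Δ0−h0·(2M0+M1)/6=-7
seg 1: a=-2, c=M1/2=6, d=(M2−M1)/(6·1)=-2, b=Δ1−h1·(2M1+M2)/6=-1
t_q=1/4 → seg 0, τ=1/4; S=3+-7·τ+0·τ²+2·τ³=41/32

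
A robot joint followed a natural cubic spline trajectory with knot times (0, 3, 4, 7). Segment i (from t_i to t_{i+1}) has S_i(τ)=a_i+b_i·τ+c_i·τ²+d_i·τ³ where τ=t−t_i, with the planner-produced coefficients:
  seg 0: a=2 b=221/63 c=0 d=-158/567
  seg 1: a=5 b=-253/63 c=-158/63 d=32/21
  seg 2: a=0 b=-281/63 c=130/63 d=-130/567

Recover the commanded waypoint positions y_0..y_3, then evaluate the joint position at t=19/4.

y_0 = S_0(0) = a_0 = 2
y_1 = S_1(0) = a_1 = 5
y_2 = S_2(0) = a_2 = 0
y_3 = S_2(3) = -1
t_q=19/4 is in segment 2 (τ=3/4); S_2(τ)=-73/32

y_0=2 y_1=5 y_2=0 y_3=-1
S(19/4) = -73/32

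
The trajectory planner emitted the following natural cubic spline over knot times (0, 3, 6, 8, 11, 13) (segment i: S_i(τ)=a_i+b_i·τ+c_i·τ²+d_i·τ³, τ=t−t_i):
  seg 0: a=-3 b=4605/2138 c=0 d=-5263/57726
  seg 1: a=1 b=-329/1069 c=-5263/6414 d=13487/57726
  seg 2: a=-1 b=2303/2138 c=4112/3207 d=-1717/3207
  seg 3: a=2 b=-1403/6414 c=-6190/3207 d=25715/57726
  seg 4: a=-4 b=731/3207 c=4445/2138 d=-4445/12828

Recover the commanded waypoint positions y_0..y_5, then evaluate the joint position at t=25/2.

y_0=-3 y_1=1 y_2=-1 y_3=2 y_4=-4 y_5=2
S(25/2) = -5121/34208

y_0 = S_0(0) = a_0 = -3
y_1 = S_1(0) = a_1 = 1
y_2 = S_2(0) = a_2 = -1
y_3 = S_3(0) = a_3 = 2
y_4 = S_4(0) = a_4 = -4
y_5 = S_4(2) = 2
t_q=25/2 is in segment 4 (τ=3/2); S_4(τ)=-5121/34208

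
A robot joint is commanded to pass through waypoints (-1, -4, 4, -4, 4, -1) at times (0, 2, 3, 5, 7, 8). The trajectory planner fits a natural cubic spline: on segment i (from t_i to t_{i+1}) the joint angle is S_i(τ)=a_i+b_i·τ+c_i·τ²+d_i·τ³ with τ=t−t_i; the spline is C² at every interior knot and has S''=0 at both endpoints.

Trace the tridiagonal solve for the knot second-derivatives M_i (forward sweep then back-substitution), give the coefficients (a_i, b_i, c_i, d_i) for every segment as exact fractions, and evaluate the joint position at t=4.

Δ: Δ0=-3/2, Δ1=8, Δ2=-4, Δ3=4, Δ4=-5
row 1: diag=6, rhs=57; c'=1/6, d'=19/2
row 2: denom=6−1·1/6=35/6; d'=(-72−1·19/2)/(35/6)=-489/35
row 3: denom=8−2·12/35=256/35; d'=(48−2·-489/35)/(256/35)=1329/128
row 4: denom=6−2·35/128=349/64; d'=(-54−2·1329/128)/(349/64)=-4785/349
back: M4=-4785/349
back: M3=1329/128−35/128·-4785/349=4932/349
back: M2=-489/35−12/35·4932/349=-6567/349
back: M1=19/2−1/6·-6567/349=4410/349
M: M0=0, M1=4410/349, M2=-6567/349, M3=4932/349, M4=-4785/349, M5=0
seg 0: a=-1, c=M0/2=0, d=(M1−M0)/(6·2)=735/698, b=Δ0−h0·(2M0+M1)/6=-3987/698
seg 1: a=-4, c=M1/2=2205/349, d=(M2−M1)/(6·1)=-3659/698, b=Δ1−h1·(2M1+M2)/6=4833/698
seg 2: a=4, c=M2/2=-6567/698, d=(M3−M2)/(6·2)=3833/1396, b=Δ2−h2·(2M2+M3)/6=1338/349
seg 3: a=-4, c=M3/2=2466/349, d=(M4−M3)/(6·2)=-3239/1396, b=Δ3−h3·(2M3+M4)/6=-297/349
seg 4: a=4, c=M4/2=-4785/698, d=(M5−M4)/(6·1)=1595/698, b=Δ4−h4·(2M4+M5)/6=-150/349
t_q=4 → seg 2, τ=1; S=4+1338/349·τ+-6567/698·τ²+3833/1396·τ³=1635/1396

  seg 0: a=-1 b=-3987/698 c=0 d=735/698
  seg 1: a=-4 b=4833/698 c=2205/349 d=-3659/698
  seg 2: a=4 b=1338/349 c=-6567/698 d=3833/1396
  seg 3: a=-4 b=-297/349 c=2466/349 d=-3239/1396
  seg 4: a=4 b=-150/349 c=-4785/698 d=1595/698
S(4) = 1635/1396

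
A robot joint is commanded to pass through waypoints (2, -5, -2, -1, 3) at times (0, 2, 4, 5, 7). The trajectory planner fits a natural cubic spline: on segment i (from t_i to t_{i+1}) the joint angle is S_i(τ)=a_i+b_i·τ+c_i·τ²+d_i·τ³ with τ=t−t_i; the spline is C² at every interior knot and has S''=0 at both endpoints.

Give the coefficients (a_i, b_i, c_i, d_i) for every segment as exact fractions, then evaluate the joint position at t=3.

  seg 0: a=2 b=-631/128 c=0 d=183/512
  seg 1: a=-5 b=-41/64 c=549/256 d=-275/512
  seg 2: a=-2 b=191/128 c=-69/64 d=75/128
  seg 3: a=-1 b=35/32 c=87/128 d=-29/256
S(3) = -2065/512

Δ: Δ0=-7/2, Δ1=3/2, Δ2=1, Δ3=2
row 1: diag=8, rhs=30; c'=1/4, d'=15/4
row 2: denom=6−2·1/4=11/2; d'=(-3−2·15/4)/(11/2)=-21/11
row 3: denom=6−1·2/11=64/11; d'=(6−1·-21/11)/(64/11)=87/64
back: M3=87/64
back: M2=-21/11−2/11·87/64=-69/32
back: M1=15/4−1/4·-69/32=549/128
M: M0=0, M1=549/128, M2=-69/32, M3=87/64, M4=0
seg 0: a=2, c=M0/2=0, d=(M1−M0)/(6·2)=183/512, b=Δ0−h0·(2M0+M1)/6=-631/128
seg 1: a=-5, c=M1/2=549/256, d=(M2−M1)/(6·2)=-275/512, b=Δ1−h1·(2M1+M2)/6=-41/64
seg 2: a=-2, c=M2/2=-69/64, d=(M3−M2)/(6·1)=75/128, b=Δ2−h2·(2M2+M3)/6=191/128
seg 3: a=-1, c=M3/2=87/128, d=(M4−M3)/(6·2)=-29/256, b=Δ3−h3·(2M3+M4)/6=35/32
t_q=3 → seg 1, τ=1; S=-5+-41/64·τ+549/256·τ²+-275/512·τ³=-2065/512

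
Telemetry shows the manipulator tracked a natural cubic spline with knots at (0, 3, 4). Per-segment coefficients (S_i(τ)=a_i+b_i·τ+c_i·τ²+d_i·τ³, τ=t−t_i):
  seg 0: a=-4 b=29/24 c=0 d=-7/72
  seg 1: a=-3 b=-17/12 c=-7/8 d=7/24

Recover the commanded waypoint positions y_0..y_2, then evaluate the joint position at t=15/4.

y_0 = S_0(0) = a_0 = -4
y_1 = S_1(0) = a_1 = -3
y_2 = S_1(1) = -5
t_q=15/4 is in segment 1 (τ=3/4); S_1(τ)=-2269/512

y_0=-4 y_1=-3 y_2=-5
S(15/4) = -2269/512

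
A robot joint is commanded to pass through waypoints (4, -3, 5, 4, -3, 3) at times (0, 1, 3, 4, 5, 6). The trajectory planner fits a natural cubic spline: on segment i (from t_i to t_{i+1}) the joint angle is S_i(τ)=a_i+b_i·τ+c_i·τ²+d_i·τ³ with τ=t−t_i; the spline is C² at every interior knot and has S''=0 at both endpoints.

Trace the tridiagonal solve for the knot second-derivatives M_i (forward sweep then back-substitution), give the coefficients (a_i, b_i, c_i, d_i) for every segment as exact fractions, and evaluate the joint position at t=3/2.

  seg 0: a=4 b=-2107/228 c=0 d=511/228
  seg 1: a=-3 b=-287/114 c=511/76 d=-395/228
  seg 2: a=5 b=409/114 c=-279/76 d=-11/12
  seg 3: a=4 b=-1483/228 c=-122/19 d=1351/228
  seg 4: a=-3 b=-179/114 c=863/76 d=-863/228
S(3/2) = -1699/608

Δ: Δ0=-7, Δ1=4, Δ2=-1, Δ3=-7, Δ4=6
row 1: diag=6, rhs=66; c'=1/3, d'=11
row 2: denom=6−2·1/3=16/3; d'=(-30−2·11)/(16/3)=-39/4
row 3: denom=4−1·3/16=61/16; d'=(-36−1·-39/4)/(61/16)=-420/61
row 4: denom=4−1·16/61=228/61; d'=(78−1·-420/61)/(228/61)=863/38
back: M4=863/38
back: M3=-420/61−16/61·863/38=-244/19
back: M2=-39/4−3/16·-244/19=-279/38
back: M1=11−1/3·-279/38=511/38
M: M0=0, M1=511/38, M2=-279/38, M3=-244/19, M4=863/38, M5=0
seg 0: a=4, c=M0/2=0, d=(M1−M0)/(6·1)=511/228, b=Δ0−h0·(2M0+M1)/6=-2107/228
seg 1: a=-3, c=M1/2=511/76, d=(M2−M1)/(6·2)=-395/228, b=Δ1−h1·(2M1+M2)/6=-287/114
seg 2: a=5, c=M2/2=-279/76, d=(M3−M2)/(6·1)=-11/12, b=Δ2−h2·(2M2+M3)/6=409/114
seg 3: a=4, c=M3/2=-122/19, d=(M4−M3)/(6·1)=1351/228, b=Δ3−h3·(2M3+M4)/6=-1483/228
seg 4: a=-3, c=M4/2=863/76, d=(M5−M4)/(6·1)=-863/228, b=Δ4−h4·(2M4+M5)/6=-179/114
t_q=3/2 → seg 1, τ=1/2; S=-3+-287/114·τ+511/76·τ²+-395/228·τ³=-1699/608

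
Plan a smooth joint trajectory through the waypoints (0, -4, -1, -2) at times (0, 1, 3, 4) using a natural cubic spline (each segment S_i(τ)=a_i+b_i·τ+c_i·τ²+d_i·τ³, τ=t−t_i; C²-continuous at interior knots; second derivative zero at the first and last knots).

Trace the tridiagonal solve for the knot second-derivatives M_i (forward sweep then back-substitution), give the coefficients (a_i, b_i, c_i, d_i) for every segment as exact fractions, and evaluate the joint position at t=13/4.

  seg 0: a=0 b=-83/16 c=0 d=19/16
  seg 1: a=-4 b=-13/8 c=57/16 d=-1
  seg 2: a=-1 b=5/8 c=-39/16 d=13/16
S(13/4) = -1007/1024

Δ: Δ0=-4, Δ1=3/2, Δ2=-1
row 1: diag=6, rhs=33; c'=1/3, d'=11/2
row 2: denom=6−2·1/3=16/3; d'=(-15−2·11/2)/(16/3)=-39/8
back: M2=-39/8
back: M1=11/2−1/3·-39/8=57/8
M: M0=0, M1=57/8, M2=-39/8, M3=0
seg 0: a=0, c=M0/2=0, d=(M1−M0)/(6·1)=19/16, b=Δ0−h0·(2M0+M1)/6=-83/16
seg 1: a=-4, c=M1/2=57/16, d=(M2−M1)/(6·2)=-1, b=Δ1−h1·(2M1+M2)/6=-13/8
seg 2: a=-1, c=M2/2=-39/16, d=(M3−M2)/(6·1)=13/16, b=Δ2−h2·(2M2+M3)/6=5/8
t_q=13/4 → seg 2, τ=1/4; S=-1+5/8·τ+-39/16·τ²+13/16·τ³=-1007/1024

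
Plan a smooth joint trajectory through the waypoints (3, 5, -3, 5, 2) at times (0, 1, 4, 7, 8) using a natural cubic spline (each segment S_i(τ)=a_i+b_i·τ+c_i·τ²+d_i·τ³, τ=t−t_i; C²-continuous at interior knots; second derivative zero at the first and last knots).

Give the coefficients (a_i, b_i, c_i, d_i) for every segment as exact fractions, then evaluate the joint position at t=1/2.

  seg 0: a=3 b=47/16 c=0 d=-15/16
  seg 1: a=5 b=1/8 c=-45/16 d=271/432
  seg 2: a=-3 b=3/16 c=17/6 d=-289/432
  seg 3: a=5 b=-7/8 c=-51/16 d=17/16
S(1/2) = 557/128

Δ: Δ0=2, Δ1=-8/3, Δ2=8/3, Δ3=-3
row 1: diag=8, rhs=-28; c'=3/8, d'=-7/2
row 2: denom=12−3·3/8=87/8; d'=(32−3·-7/2)/(87/8)=340/87
row 3: denom=8−3·8/29=208/29; d'=(-34−3·340/87)/(208/29)=-51/8
back: M3=-51/8
back: M2=340/87−8/29·-51/8=17/3
back: M1=-7/2−3/8·17/3=-45/8
M: M0=0, M1=-45/8, M2=17/3, M3=-51/8, M4=0
seg 0: a=3, c=M0/2=0, d=(M1−M0)/(6·1)=-15/16, b=Δ0−h0·(2M0+M1)/6=47/16
seg 1: a=5, c=M1/2=-45/16, d=(M2−M1)/(6·3)=271/432, b=Δ1−h1·(2M1+M2)/6=1/8
seg 2: a=-3, c=M2/2=17/6, d=(M3−M2)/(6·3)=-289/432, b=Δ2−h2·(2M2+M3)/6=3/16
seg 3: a=5, c=M3/2=-51/16, d=(M4−M3)/(6·1)=17/16, b=Δ3−h3·(2M3+M4)/6=-7/8
t_q=1/2 → seg 0, τ=1/2; S=3+47/16·τ+0·τ²+-15/16·τ³=557/128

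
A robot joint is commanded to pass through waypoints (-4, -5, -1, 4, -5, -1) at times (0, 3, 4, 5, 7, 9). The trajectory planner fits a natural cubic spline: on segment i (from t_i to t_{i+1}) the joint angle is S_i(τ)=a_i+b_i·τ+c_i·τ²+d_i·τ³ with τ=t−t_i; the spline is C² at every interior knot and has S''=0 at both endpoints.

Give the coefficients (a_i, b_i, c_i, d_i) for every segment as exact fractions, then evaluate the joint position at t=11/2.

Δ: Δ0=-1/3, Δ1=4, Δ2=5, Δ3=-9/2, Δ4=2
row 1: diag=8, rhs=26; c'=1/8, d'=13/4
row 2: denom=4−1·1/8=31/8; d'=(6−1·13/4)/(31/8)=22/31
row 3: denom=6−1·8/31=178/31; d'=(-57−1·22/31)/(178/31)=-1789/178
row 4: denom=8−2·31/89=650/89; d'=(39−2·-1789/178)/(650/89)=526/65
back: M4=526/65
back: M3=-1789/178−31/89·526/65=-1673/130
back: M2=22/31−8/31·-1673/130=262/65
back: M1=13/4−1/8·262/65=357/130
M: M0=0, M1=357/130, M2=262/65, M3=-1673/130, M4=526/65, M5=0
seg 0: a=-4, c=M0/2=0, d=(M1−M0)/(6·3)=119/780, b=Δ0−h0·(2M0+M1)/6=-1331/780
seg 1: a=-5, c=M1/2=357/260, d=(M2−M1)/(6·1)=167/780, b=Δ1−h1·(2M1+M2)/6=941/390
seg 2: a=-1, c=M2/2=131/65, d=(M3−M2)/(6·1)=-169/60, b=Δ2−h2·(2M2+M3)/6=905/156
seg 3: a=4, c=M3/2=-1673/260, d=(M4−M3)/(6·2)=545/312, b=Δ3−h3·(2M3+M4)/6=539/390
seg 4: a=-5, c=M4/2=263/65, d=(M5−M4)/(6·2)=-263/390, b=Δ4−h4·(2M4+M5)/6=-662/195
t_q=11/2 → seg 3, τ=1/2; S=4+539/390·τ+-1673/260·τ²+545/312·τ³=13731/4160

  seg 0: a=-4 b=-1331/780 c=0 d=119/780
  seg 1: a=-5 b=941/390 c=357/260 d=167/780
  seg 2: a=-1 b=905/156 c=131/65 d=-169/60
  seg 3: a=4 b=539/390 c=-1673/260 d=545/312
  seg 4: a=-5 b=-662/195 c=263/65 d=-263/390
S(11/2) = 13731/4160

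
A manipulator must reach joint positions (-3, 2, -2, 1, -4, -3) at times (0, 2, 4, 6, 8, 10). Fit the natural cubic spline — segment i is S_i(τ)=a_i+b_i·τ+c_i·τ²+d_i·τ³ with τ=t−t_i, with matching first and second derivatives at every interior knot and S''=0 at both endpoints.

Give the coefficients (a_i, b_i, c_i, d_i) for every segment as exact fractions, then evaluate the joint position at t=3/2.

Δ: Δ0=5/2, Δ1=-2, Δ2=3/2, Δ3=-5/2, Δ4=1/2
row 1: diag=8, rhs=-27; c'=1/4, d'=-27/8
row 2: denom=8−2·1/4=15/2; d'=(21−2·-27/8)/(15/2)=37/10
row 3: denom=8−2·4/15=112/15; d'=(-24−2·37/10)/(112/15)=-471/112
row 4: denom=8−2·15/56=209/28; d'=(18−2·-471/112)/(209/28)=1479/418
back: M4=1479/418
back: M3=-471/112−15/56·1479/418=-1077/209
back: M2=37/10−4/15·-1077/209=2121/418
back: M1=-27/8−1/4·2121/418=-1941/418
M: M0=0, M1=-1941/418, M2=2121/418, M3=-1077/209, M4=1479/418, M5=0
seg 0: a=-3, c=M0/2=0, d=(M1−M0)/(6·2)=-647/1672, b=Δ0−h0·(2M0+M1)/6=846/209
seg 1: a=2, c=M1/2=-1941/836, d=(M2−M1)/(6·2)=677/836, b=Δ1−h1·(2M1+M2)/6=-249/418
seg 2: a=-2, c=M2/2=2121/836, d=(M3−M2)/(6·2)=-75/88, b=Δ2−h2·(2M2+M3)/6=-69/418
seg 3: a=1, c=M3/2=-1077/418, d=(M4−M3)/(6·2)=1211/1672, b=Δ3−h3·(2M3+M4)/6=-51/209
seg 4: a=-4, c=M4/2=1479/836, d=(M5−M4)/(6·2)=-493/1672, b=Δ4−h4·(2M4+M5)/6=-777/418
t_q=3/2 → seg 0, τ=3/2; S=-3+846/209·τ+0·τ²+-647/1672·τ³=23619/13376

  seg 0: a=-3 b=846/209 c=0 d=-647/1672
  seg 1: a=2 b=-249/418 c=-1941/836 d=677/836
  seg 2: a=-2 b=-69/418 c=2121/836 d=-75/88
  seg 3: a=1 b=-51/209 c=-1077/418 d=1211/1672
  seg 4: a=-4 b=-777/418 c=1479/836 d=-493/1672
S(3/2) = 23619/13376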